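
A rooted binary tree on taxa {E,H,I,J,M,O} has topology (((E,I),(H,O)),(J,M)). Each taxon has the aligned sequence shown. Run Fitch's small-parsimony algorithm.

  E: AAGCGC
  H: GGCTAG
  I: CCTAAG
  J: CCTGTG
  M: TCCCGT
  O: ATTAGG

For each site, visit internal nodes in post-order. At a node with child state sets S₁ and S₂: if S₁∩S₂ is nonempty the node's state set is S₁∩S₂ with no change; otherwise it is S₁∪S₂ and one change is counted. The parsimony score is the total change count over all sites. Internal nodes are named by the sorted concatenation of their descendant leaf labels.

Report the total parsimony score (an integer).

19

site 0, node EI: E={A} ∪ I={C} → {A,C} (+1)
site 0, node HO: H={G} ∪ O={A} → {A,G} (+1)
site 0, node EHIO: EI={A,C} ∩ HO={A,G} → {A} (+0)
site 0, node JM: J={C} ∪ M={T} → {C,T} (+1)
site 0, node EHIJMO: EHIO={A} ∪ JM={C,T} → {A,C,T} (+1)
site 1, node EI: E={A} ∪ I={C} → {A,C} (+1)
site 1, node HO: H={G} ∪ O={T} → {G,T} (+1)
site 1, node EHIO: EI={A,C} ∪ HO={G,T} → {A,C,G,T} (+1)
site 1, node JM: J={C} ∩ M={C} → {C} (+0)
site 1, node EHIJMO: EHIO={A,C,G,T} ∩ JM={C} → {C} (+0)
site 2, node EI: E={G} ∪ I={T} → {G,T} (+1)
site 2, node HO: H={C} ∪ O={T} → {C,T} (+1)
site 2, node EHIO: EI={G,T} ∩ HO={C,T} → {T} (+0)
site 2, node JM: J={T} ∪ M={C} → {C,T} (+1)
site 2, node EHIJMO: EHIO={T} ∩ JM={C,T} → {T} (+0)
site 3, node EI: E={C} ∪ I={A} → {A,C} (+1)
site 3, node HO: H={T} ∪ O={A} → {A,T} (+1)
site 3, node EHIO: EI={A,C} ∩ HO={A,T} → {A} (+0)
site 3, node JM: J={G} ∪ M={C} → {C,G} (+1)
site 3, node EHIJMO: EHIO={A} ∪ JM={C,G} → {A,C,G} (+1)
site 4, node EI: E={G} ∪ I={A} → {A,G} (+1)
site 4, node HO: H={A} ∪ O={G} → {A,G} (+1)
site 4, node EHIO: EI={A,G} ∩ HO={A,G} → {A,G} (+0)
site 4, node JM: J={T} ∪ M={G} → {G,T} (+1)
site 4, node EHIJMO: EHIO={A,G} ∩ JM={G,T} → {G} (+0)
site 5, node EI: E={C} ∪ I={G} → {C,G} (+1)
site 5, node HO: H={G} ∩ O={G} → {G} (+0)
site 5, node EHIO: EI={C,G} ∩ HO={G} → {G} (+0)
site 5, node JM: J={G} ∪ M={T} → {G,T} (+1)
site 5, node EHIJMO: EHIO={G} ∩ JM={G,T} → {G} (+0)
per-site changes: [4, 3, 3, 4, 3, 2]; total = 19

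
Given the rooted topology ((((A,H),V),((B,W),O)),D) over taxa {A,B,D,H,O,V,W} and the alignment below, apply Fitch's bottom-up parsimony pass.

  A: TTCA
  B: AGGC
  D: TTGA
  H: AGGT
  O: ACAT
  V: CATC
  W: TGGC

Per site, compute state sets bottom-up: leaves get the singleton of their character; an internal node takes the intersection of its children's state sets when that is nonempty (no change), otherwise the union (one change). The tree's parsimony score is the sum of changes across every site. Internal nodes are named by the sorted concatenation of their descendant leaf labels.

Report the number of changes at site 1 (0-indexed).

4

site 0, node AH: A={T} ∪ H={A} → {A,T} (+1)
site 0, node AHV: AH={A,T} ∪ V={C} → {A,C,T} (+1)
site 0, node BW: B={A} ∪ W={T} → {A,T} (+1)
site 0, node BOW: BW={A,T} ∩ O={A} → {A} (+0)
site 0, node ABHOVW: AHV={A,C,T} ∩ BOW={A} → {A} (+0)
site 0, node ABDHOVW: ABHOVW={A} ∪ D={T} → {A,T} (+1)
site 1, node AH: A={T} ∪ H={G} → {G,T} (+1)
site 1, node AHV: AH={G,T} ∪ V={A} → {A,G,T} (+1)
site 1, node BW: B={G} ∩ W={G} → {G} (+0)
site 1, node BOW: BW={G} ∪ O={C} → {C,G} (+1)
site 1, node ABHOVW: AHV={A,G,T} ∩ BOW={C,G} → {G} (+0)
site 1, node ABDHOVW: ABHOVW={G} ∪ D={T} → {G,T} (+1)
site 2, node AH: A={C} ∪ H={G} → {C,G} (+1)
site 2, node AHV: AH={C,G} ∪ V={T} → {C,G,T} (+1)
site 2, node BW: B={G} ∩ W={G} → {G} (+0)
site 2, node BOW: BW={G} ∪ O={A} → {A,G} (+1)
site 2, node ABHOVW: AHV={C,G,T} ∩ BOW={A,G} → {G} (+0)
site 2, node ABDHOVW: ABHOVW={G} ∩ D={G} → {G} (+0)
site 3, node AH: A={A} ∪ H={T} → {A,T} (+1)
site 3, node AHV: AH={A,T} ∪ V={C} → {A,C,T} (+1)
site 3, node BW: B={C} ∩ W={C} → {C} (+0)
site 3, node BOW: BW={C} ∪ O={T} → {C,T} (+1)
site 3, node ABHOVW: AHV={A,C,T} ∩ BOW={C,T} → {C,T} (+0)
site 3, node ABDHOVW: ABHOVW={C,T} ∪ D={A} → {A,C,T} (+1)
per-site changes: [4, 4, 3, 4]; total = 15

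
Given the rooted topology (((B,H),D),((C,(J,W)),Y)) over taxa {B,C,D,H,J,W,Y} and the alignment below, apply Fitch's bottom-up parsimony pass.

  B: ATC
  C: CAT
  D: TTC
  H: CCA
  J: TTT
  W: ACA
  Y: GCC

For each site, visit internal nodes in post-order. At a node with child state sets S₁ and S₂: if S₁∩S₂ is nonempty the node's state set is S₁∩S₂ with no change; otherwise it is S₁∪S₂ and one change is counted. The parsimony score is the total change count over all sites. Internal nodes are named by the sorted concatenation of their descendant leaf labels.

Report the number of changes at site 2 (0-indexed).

BH@0: {A} ∪ {C} = {A,C} (union, +1)
BDH@0: {A,C} ∪ {T} = {A,C,T} (union, +1)
JW@0: {T} ∪ {A} = {A,T} (union, +1)
CJW@0: {C} ∪ {A,T} = {A,C,T} (union, +1)
CJWY@0: {A,C,T} ∪ {G} = {A,C,G,T} (union, +1)
BCDHJWY@0: {A,C,T} ∩ {A,C,G,T} = {A,C,T} (intersection, +0)
BH@1: {T} ∪ {C} = {C,T} (union, +1)
BDH@1: {C,T} ∩ {T} = {T} (intersection, +0)
JW@1: {T} ∪ {C} = {C,T} (union, +1)
CJW@1: {A} ∪ {C,T} = {A,C,T} (union, +1)
CJWY@1: {A,C,T} ∩ {C} = {C} (intersection, +0)
BCDHJWY@1: {T} ∪ {C} = {C,T} (union, +1)
BH@2: {C} ∪ {A} = {A,C} (union, +1)
BDH@2: {A,C} ∩ {C} = {C} (intersection, +0)
JW@2: {T} ∪ {A} = {A,T} (union, +1)
CJW@2: {T} ∩ {A,T} = {T} (intersection, +0)
CJWY@2: {T} ∪ {C} = {C,T} (union, +1)
BCDHJWY@2: {C} ∩ {C,T} = {C} (intersection, +0)
per-site changes: [5, 4, 3]; total = 12

3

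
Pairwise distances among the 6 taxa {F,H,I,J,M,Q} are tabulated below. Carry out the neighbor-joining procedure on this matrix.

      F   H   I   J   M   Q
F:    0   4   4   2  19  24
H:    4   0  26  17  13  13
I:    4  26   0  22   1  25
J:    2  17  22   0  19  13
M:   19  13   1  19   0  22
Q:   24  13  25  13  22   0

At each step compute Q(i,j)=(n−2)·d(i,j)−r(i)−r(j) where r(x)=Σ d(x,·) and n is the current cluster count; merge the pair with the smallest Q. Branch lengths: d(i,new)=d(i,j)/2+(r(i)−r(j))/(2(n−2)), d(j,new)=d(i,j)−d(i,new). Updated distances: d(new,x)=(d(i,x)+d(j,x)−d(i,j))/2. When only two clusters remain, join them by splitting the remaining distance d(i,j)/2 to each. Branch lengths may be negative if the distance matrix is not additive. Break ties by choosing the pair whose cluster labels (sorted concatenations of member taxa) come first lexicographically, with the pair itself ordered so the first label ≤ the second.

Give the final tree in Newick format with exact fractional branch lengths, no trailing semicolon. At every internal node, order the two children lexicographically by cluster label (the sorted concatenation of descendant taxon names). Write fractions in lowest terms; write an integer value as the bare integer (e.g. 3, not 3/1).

((((F:-5/6,J:17/6):7/2,(I:1,M:0):11):7/2,H:7/2):19/4,Q:19/4)

step 1: merge (I,M) at d=1, Q=-148; branch lengths I→1, M→0; new cluster IM
  updated: d(F,IM)=11, d(H,IM)=19, d(IM,J)=20, d(IM,Q)=23
step 2: merge (F,J) at d=2, Q=-87; branch lengths F→-5/6, J→17/6; new cluster FJ
  updated: d(FJ,H)=19/2, d(FJ,IM)=29/2, d(FJ,Q)=35/2
step 3: merge (FJ,IM) at d=29/2, Q=-69; branch lengths FJ→7/2, IM→11; new cluster FIJM
  updated: d(FIJM,H)=7, d(FIJM,Q)=13
step 4: merge (FIJM,H) at d=7, Q=-33; branch lengths FIJM→7/2, H→7/2; new cluster FHIJM
  updated: d(FHIJM,Q)=19/2
step 5: merge (FHIJM,Q) at d=19/2; branch lengths FHIJM→19/4, Q→19/4; new cluster FHIJMQ
final tree: ((((F:-5/6,J:17/6):7/2,(I:1,M:0):11):7/2,H:7/2):19/4,Q:19/4)
total length: 34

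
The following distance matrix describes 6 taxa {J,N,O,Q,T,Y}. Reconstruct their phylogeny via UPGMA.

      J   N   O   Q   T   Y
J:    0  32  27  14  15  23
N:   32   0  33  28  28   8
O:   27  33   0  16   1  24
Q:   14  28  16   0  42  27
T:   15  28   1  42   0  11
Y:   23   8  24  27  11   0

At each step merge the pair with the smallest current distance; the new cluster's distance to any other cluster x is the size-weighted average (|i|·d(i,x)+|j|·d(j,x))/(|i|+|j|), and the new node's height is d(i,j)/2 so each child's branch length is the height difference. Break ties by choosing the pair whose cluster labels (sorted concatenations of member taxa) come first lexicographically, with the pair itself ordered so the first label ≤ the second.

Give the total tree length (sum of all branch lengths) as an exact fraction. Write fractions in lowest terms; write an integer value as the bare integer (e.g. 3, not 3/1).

iteration 1: select O,T (d=1); attach at lengths (1/2, 1/2); label the merged cluster OT
  updated: d(J,OT)=21, d(N,OT)=61/2, d(OT,Q)=29, d(OT,Y)=35/2
iteration 2: select N,Y (d=8); attach at lengths (4, 4); label the merged cluster NY
  updated: d(J,NY)=55/2, d(NY,OT)=24, d(NY,Q)=55/2
iteration 3: select J,Q (d=14); attach at lengths (7, 7); label the merged cluster JQ
  updated: d(JQ,NY)=55/2, d(JQ,OT)=25
iteration 4: select NY,OT (d=24); attach at lengths (8, 23/2); label the merged cluster NOTY
  updated: d(JQ,NOTY)=105/4
iteration 5: select JQ,NOTY (d=105/4); attach at lengths (49/8, 9/8); label the merged cluster JNOQTY
final tree: ((J:7,Q:7):49/8,((N:4,Y:4):8,(O:1/2,T:1/2):23/2):9/8)
total length: 199/4

199/4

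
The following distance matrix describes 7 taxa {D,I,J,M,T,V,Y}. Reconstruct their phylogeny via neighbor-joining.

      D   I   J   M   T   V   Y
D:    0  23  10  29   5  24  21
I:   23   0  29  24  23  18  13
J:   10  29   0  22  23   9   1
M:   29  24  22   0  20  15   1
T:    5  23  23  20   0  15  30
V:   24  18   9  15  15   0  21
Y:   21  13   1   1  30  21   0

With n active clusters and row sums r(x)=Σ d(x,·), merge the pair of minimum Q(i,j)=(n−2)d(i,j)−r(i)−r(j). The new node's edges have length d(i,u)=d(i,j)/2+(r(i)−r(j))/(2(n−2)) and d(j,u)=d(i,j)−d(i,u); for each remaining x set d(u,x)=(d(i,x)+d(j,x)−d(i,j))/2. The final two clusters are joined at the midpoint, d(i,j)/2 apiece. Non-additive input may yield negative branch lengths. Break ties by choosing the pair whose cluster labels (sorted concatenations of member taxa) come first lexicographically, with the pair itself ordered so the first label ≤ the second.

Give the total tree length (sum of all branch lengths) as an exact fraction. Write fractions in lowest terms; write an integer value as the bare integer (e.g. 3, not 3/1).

1. join D+T (d=5, Q=-203) ⇒ DT; edges |D|=21/10, |T|=29/10
  updated: d(DT,I)=41/2, d(DT,J)=14, d(DT,M)=22, d(DT,V)=17, d(DT,Y)=23
2. join M+Y (d=1, Q=-139) ⇒ MY; edges |M|=29/8, |Y|=-21/8
  updated: d(DT,MY)=22, d(I,MY)=18, d(J,MY)=11, d(MY,V)=35/2
3. join I+MY (d=18, Q=-100) ⇒ IMY; edges |I|=71/6, |MY|=37/6
  updated: d(DT,IMY)=49/4, d(IMY,J)=11, d(IMY,V)=35/4
4. join DT+IMY (d=49/4, Q=-203/4) ⇒ DIMTY; edges |DT|=143/16, |IMY|=53/16
  updated: d(DIMTY,J)=51/8, d(DIMTY,V)=27/4
5. join DIMTY+J (d=51/8, Q=-177/8) ⇒ DIJMTY; edges |DIMTY|=33/16, |J|=69/16
  updated: d(DIJMTY,V)=75/16
6. join DIJMTY+V (d=75/16) ⇒ DIJMTVY; edges |DIJMTY|=75/32, |V|=75/32
final tree: ((((D:21/10,T:29/10):143/16,(I:71/6,(M:29/8,Y:-21/8):37/6):53/16):33/16,J:69/16):75/32,V:75/32)
total length: 757/16

757/16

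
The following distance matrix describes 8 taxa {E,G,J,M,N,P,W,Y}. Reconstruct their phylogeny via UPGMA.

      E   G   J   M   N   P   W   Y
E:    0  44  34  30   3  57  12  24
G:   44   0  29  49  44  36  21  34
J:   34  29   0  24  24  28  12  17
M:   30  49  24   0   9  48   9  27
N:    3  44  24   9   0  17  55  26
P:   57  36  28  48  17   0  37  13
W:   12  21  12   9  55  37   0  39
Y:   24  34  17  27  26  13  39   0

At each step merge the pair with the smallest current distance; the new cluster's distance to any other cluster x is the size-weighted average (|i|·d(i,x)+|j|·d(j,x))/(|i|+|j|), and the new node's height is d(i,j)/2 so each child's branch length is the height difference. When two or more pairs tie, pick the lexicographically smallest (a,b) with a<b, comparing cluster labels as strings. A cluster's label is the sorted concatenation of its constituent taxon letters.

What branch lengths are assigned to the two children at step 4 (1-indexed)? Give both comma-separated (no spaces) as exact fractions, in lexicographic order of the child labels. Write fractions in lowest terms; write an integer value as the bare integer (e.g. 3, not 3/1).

9,9/2

step 1: merge (E,N) at d=3; branch lengths E→3/2, N→3/2; new cluster EN
  updated: d(EN,G)=44, d(EN,J)=29, d(EN,M)=39/2, d(EN,P)=37, d(EN,W)=67/2, d(EN,Y)=25
step 2: merge (M,W) at d=9; branch lengths M→9/2, W→9/2; new cluster MW
  updated: d(EN,MW)=53/2, d(G,MW)=35, d(J,MW)=18, d(MW,P)=85/2, d(MW,Y)=33
step 3: merge (P,Y) at d=13; branch lengths P→13/2, Y→13/2; new cluster PY
  updated: d(EN,PY)=31, d(G,PY)=35, d(J,PY)=45/2, d(MW,PY)=151/4
step 4: merge (J,MW) at d=18; branch lengths J→9, MW→9/2; new cluster JMW
  updated: d(EN,JMW)=82/3, d(G,JMW)=33, d(JMW,PY)=98/3
step 5: merge (EN,JMW) at d=82/3; branch lengths EN→73/6, JMW→14/3; new cluster EJMNW
  updated: d(EJMNW,G)=187/5, d(EJMNW,PY)=32
step 6: merge (EJMNW,PY) at d=32; branch lengths EJMNW→7/3, PY→19/2; new cluster EJMNPWY
  updated: d(EJMNPWY,G)=257/7
step 7: merge (EJMNPWY,G) at d=257/7; branch lengths EJMNPWY→33/14, G→257/14; new cluster EGJMNPWY
final tree: ((((E:3/2,N:3/2):73/6,(J:9,(M:9/2,W:9/2):9/2):14/3):7/3,(P:13/2,Y:13/2):19/2):33/14,G:257/14)
total length: 3691/42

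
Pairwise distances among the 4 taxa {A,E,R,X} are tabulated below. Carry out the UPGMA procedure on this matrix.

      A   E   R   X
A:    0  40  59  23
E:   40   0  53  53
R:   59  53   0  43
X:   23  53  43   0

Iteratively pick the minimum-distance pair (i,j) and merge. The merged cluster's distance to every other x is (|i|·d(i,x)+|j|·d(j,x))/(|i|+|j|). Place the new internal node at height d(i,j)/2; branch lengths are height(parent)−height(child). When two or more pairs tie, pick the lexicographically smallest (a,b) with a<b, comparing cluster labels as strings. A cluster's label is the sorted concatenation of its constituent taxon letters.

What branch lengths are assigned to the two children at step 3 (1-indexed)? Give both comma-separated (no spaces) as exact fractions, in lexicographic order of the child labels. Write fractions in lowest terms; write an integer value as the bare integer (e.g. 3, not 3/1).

iteration 1: select A,X (d=23); attach at lengths (23/2, 23/2); label the merged cluster AX
  updated: d(AX,E)=93/2, d(AX,R)=51
iteration 2: select AX,E (d=93/2); attach at lengths (47/4, 93/4); label the merged cluster AEX
  updated: d(AEX,R)=155/3
iteration 3: select AEX,R (d=155/3); attach at lengths (31/12, 155/6); label the merged cluster AERX
final tree: (((A:23/2,X:23/2):47/4,E:93/4):31/12,R:155/6)
total length: 1037/12

31/12,155/6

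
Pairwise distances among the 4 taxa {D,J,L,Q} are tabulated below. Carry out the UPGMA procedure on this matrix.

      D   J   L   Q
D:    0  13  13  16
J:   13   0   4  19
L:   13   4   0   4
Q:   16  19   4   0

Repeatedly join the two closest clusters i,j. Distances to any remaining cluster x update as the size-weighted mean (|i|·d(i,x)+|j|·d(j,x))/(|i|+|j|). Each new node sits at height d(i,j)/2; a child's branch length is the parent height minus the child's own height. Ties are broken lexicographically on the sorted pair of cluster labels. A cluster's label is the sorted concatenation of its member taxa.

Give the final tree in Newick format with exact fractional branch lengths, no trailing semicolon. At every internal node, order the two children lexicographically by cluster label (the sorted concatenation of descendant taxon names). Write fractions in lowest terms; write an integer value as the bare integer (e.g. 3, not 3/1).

step 1: merge (J,L) at d=4; branch lengths J→2, L→2; new cluster JL
  updated: d(D,JL)=13, d(JL,Q)=23/2
step 2: merge (JL,Q) at d=23/2; branch lengths JL→15/4, Q→23/4; new cluster JLQ
  updated: d(D,JLQ)=14
step 3: merge (D,JLQ) at d=14; branch lengths D→7, JLQ→5/4; new cluster DJLQ
final tree: (D:7,((J:2,L:2):15/4,Q:23/4):5/4)
total length: 87/4

(D:7,((J:2,L:2):15/4,Q:23/4):5/4)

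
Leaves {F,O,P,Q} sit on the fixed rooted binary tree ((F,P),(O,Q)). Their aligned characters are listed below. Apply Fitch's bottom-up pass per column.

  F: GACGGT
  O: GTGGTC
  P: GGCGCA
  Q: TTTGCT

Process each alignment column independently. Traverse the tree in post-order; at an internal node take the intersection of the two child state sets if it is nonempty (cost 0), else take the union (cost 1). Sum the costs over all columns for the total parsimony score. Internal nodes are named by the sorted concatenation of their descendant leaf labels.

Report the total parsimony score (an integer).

9

site 0, node FP: F={G} ∩ P={G} → {G} (+0)
site 0, node OQ: O={G} ∪ Q={T} → {G,T} (+1)
site 0, node FOPQ: FP={G} ∩ OQ={G,T} → {G} (+0)
site 1, node FP: F={A} ∪ P={G} → {A,G} (+1)
site 1, node OQ: O={T} ∩ Q={T} → {T} (+0)
site 1, node FOPQ: FP={A,G} ∪ OQ={T} → {A,G,T} (+1)
site 2, node FP: F={C} ∩ P={C} → {C} (+0)
site 2, node OQ: O={G} ∪ Q={T} → {G,T} (+1)
site 2, node FOPQ: FP={C} ∪ OQ={G,T} → {C,G,T} (+1)
site 3, node FP: F={G} ∩ P={G} → {G} (+0)
site 3, node OQ: O={G} ∩ Q={G} → {G} (+0)
site 3, node FOPQ: FP={G} ∩ OQ={G} → {G} (+0)
site 4, node FP: F={G} ∪ P={C} → {C,G} (+1)
site 4, node OQ: O={T} ∪ Q={C} → {C,T} (+1)
site 4, node FOPQ: FP={C,G} ∩ OQ={C,T} → {C} (+0)
site 5, node FP: F={T} ∪ P={A} → {A,T} (+1)
site 5, node OQ: O={C} ∪ Q={T} → {C,T} (+1)
site 5, node FOPQ: FP={A,T} ∩ OQ={C,T} → {T} (+0)
per-site changes: [1, 2, 2, 0, 2, 2]; total = 9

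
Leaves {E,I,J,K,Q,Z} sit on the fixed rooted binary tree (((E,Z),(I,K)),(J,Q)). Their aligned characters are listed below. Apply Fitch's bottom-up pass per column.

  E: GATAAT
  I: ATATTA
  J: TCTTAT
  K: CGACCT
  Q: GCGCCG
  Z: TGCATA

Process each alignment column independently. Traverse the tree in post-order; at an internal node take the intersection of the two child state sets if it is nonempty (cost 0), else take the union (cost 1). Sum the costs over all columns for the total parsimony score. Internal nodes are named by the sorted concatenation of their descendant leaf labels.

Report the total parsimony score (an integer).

site 0, node EZ: E={G} ∪ Z={T} → {G,T} (+1)
site 0, node IK: I={A} ∪ K={C} → {A,C} (+1)
site 0, node EIKZ: EZ={G,T} ∪ IK={A,C} → {A,C,G,T} (+1)
site 0, node JQ: J={T} ∪ Q={G} → {G,T} (+1)
site 0, node EIJKQZ: EIKZ={A,C,G,T} ∩ JQ={G,T} → {G,T} (+0)
site 1, node EZ: E={A} ∪ Z={G} → {A,G} (+1)
site 1, node IK: I={T} ∪ K={G} → {G,T} (+1)
site 1, node EIKZ: EZ={A,G} ∩ IK={G,T} → {G} (+0)
site 1, node JQ: J={C} ∩ Q={C} → {C} (+0)
site 1, node EIJKQZ: EIKZ={G} ∪ JQ={C} → {C,G} (+1)
site 2, node EZ: E={T} ∪ Z={C} → {C,T} (+1)
site 2, node IK: I={A} ∩ K={A} → {A} (+0)
site 2, node EIKZ: EZ={C,T} ∪ IK={A} → {A,C,T} (+1)
site 2, node JQ: J={T} ∪ Q={G} → {G,T} (+1)
site 2, node EIJKQZ: EIKZ={A,C,T} ∩ JQ={G,T} → {T} (+0)
site 3, node EZ: E={A} ∩ Z={A} → {A} (+0)
site 3, node IK: I={T} ∪ K={C} → {C,T} (+1)
site 3, node EIKZ: EZ={A} ∪ IK={C,T} → {A,C,T} (+1)
site 3, node JQ: J={T} ∪ Q={C} → {C,T} (+1)
site 3, node EIJKQZ: EIKZ={A,C,T} ∩ JQ={C,T} → {C,T} (+0)
site 4, node EZ: E={A} ∪ Z={T} → {A,T} (+1)
site 4, node IK: I={T} ∪ K={C} → {C,T} (+1)
site 4, node EIKZ: EZ={A,T} ∩ IK={C,T} → {T} (+0)
site 4, node JQ: J={A} ∪ Q={C} → {A,C} (+1)
site 4, node EIJKQZ: EIKZ={T} ∪ JQ={A,C} → {A,C,T} (+1)
site 5, node EZ: E={T} ∪ Z={A} → {A,T} (+1)
site 5, node IK: I={A} ∪ K={T} → {A,T} (+1)
site 5, node EIKZ: EZ={A,T} ∩ IK={A,T} → {A,T} (+0)
site 5, node JQ: J={T} ∪ Q={G} → {G,T} (+1)
site 5, node EIJKQZ: EIKZ={A,T} ∩ JQ={G,T} → {T} (+0)
per-site changes: [4, 3, 3, 3, 4, 3]; total = 20

20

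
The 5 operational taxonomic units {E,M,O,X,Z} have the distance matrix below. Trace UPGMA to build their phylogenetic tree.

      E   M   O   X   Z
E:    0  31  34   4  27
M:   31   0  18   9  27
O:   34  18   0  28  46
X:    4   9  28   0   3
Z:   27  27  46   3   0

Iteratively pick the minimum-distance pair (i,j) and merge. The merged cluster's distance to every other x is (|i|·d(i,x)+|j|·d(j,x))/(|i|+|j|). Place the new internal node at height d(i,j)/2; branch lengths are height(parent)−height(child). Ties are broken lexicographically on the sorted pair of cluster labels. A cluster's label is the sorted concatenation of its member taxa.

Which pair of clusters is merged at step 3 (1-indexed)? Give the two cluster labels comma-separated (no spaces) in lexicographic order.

step 1: merge (X,Z) at d=3; branch lengths X→3/2, Z→3/2; new cluster XZ
  updated: d(E,XZ)=31/2, d(M,XZ)=18, d(O,XZ)=37
step 2: merge (E,XZ) at d=31/2; branch lengths E→31/4, XZ→25/4; new cluster EXZ
  updated: d(EXZ,M)=67/3, d(EXZ,O)=36
step 3: merge (M,O) at d=18; branch lengths M→9, O→9; new cluster MO
  updated: d(EXZ,MO)=175/6
step 4: merge (EXZ,MO) at d=175/6; branch lengths EXZ→41/6, MO→67/12; new cluster EMOXZ
final tree: ((E:31/4,(X:3/2,Z:3/2):25/4):41/6,(M:9,O:9):67/12)
total length: 569/12

M,O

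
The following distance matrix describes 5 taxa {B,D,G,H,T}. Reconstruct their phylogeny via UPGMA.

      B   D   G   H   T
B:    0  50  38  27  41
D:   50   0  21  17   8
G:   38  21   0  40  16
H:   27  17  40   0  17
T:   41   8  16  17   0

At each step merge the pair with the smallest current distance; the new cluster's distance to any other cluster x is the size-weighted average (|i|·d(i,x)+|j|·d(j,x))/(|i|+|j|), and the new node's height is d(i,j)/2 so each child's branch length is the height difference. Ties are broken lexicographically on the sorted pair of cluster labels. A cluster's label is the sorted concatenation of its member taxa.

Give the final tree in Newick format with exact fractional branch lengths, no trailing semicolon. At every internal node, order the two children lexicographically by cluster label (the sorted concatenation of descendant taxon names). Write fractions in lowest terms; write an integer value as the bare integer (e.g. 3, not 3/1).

1. join D+T (d=8) ⇒ DT; edges |D|=4, |T|=4
  updated: d(B,DT)=91/2, d(DT,G)=37/2, d(DT,H)=17
2. join DT+H (d=17) ⇒ DHT; edges |DT|=9/2, |H|=17/2
  updated: d(B,DHT)=118/3, d(DHT,G)=77/3
3. join DHT+G (d=77/3) ⇒ DGHT; edges |DHT|=13/3, |G|=77/6
  updated: d(B,DGHT)=39
4. join B+DGHT (d=39) ⇒ BDGHT; edges |B|=39/2, |DGHT|=20/3
final tree: (B:39/2,(((D:4,T:4):9/2,H:17/2):13/3,G:77/6):20/3)
total length: 193/3

(B:39/2,(((D:4,T:4):9/2,H:17/2):13/3,G:77/6):20/3)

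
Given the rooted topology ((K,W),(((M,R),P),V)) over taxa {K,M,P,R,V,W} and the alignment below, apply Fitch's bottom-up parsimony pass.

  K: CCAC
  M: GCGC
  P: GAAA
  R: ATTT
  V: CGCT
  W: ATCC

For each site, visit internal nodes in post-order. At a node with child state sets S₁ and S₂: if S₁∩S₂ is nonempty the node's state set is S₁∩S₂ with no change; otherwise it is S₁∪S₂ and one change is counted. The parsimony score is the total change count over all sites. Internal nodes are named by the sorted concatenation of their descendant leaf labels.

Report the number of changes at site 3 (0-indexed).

site 0, node KW: K={C} ∪ W={A} → {A,C} (+1)
site 0, node MR: M={G} ∪ R={A} → {A,G} (+1)
site 0, node MPR: MR={A,G} ∩ P={G} → {G} (+0)
site 0, node MPRV: MPR={G} ∪ V={C} → {C,G} (+1)
site 0, node KMPRVW: KW={A,C} ∩ MPRV={C,G} → {C} (+0)
site 1, node KW: K={C} ∪ W={T} → {C,T} (+1)
site 1, node MR: M={C} ∪ R={T} → {C,T} (+1)
site 1, node MPR: MR={C,T} ∪ P={A} → {A,C,T} (+1)
site 1, node MPRV: MPR={A,C,T} ∪ V={G} → {A,C,G,T} (+1)
site 1, node KMPRVW: KW={C,T} ∩ MPRV={A,C,G,T} → {C,T} (+0)
site 2, node KW: K={A} ∪ W={C} → {A,C} (+1)
site 2, node MR: M={G} ∪ R={T} → {G,T} (+1)
site 2, node MPR: MR={G,T} ∪ P={A} → {A,G,T} (+1)
site 2, node MPRV: MPR={A,G,T} ∪ V={C} → {A,C,G,T} (+1)
site 2, node KMPRVW: KW={A,C} ∩ MPRV={A,C,G,T} → {A,C} (+0)
site 3, node KW: K={C} ∩ W={C} → {C} (+0)
site 3, node MR: M={C} ∪ R={T} → {C,T} (+1)
site 3, node MPR: MR={C,T} ∪ P={A} → {A,C,T} (+1)
site 3, node MPRV: MPR={A,C,T} ∩ V={T} → {T} (+0)
site 3, node KMPRVW: KW={C} ∪ MPRV={T} → {C,T} (+1)
per-site changes: [3, 4, 4, 3]; total = 14

3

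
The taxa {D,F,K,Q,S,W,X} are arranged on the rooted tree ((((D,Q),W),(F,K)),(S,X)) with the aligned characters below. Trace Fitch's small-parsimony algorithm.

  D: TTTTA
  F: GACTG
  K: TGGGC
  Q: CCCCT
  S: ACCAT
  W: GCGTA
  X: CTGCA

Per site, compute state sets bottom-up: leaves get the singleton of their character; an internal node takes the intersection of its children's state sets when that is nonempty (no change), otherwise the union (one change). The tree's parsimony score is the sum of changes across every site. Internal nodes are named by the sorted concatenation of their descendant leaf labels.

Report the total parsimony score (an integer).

DQ@0: {T} ∪ {C} = {C,T} (union, +1)
DQW@0: {C,T} ∪ {G} = {C,G,T} (union, +1)
FK@0: {G} ∪ {T} = {G,T} (union, +1)
DFKQW@0: {C,G,T} ∩ {G,T} = {G,T} (intersection, +0)
SX@0: {A} ∪ {C} = {A,C} (union, +1)
DFKQSWX@0: {G,T} ∪ {A,C} = {A,C,G,T} (union, +1)
DQ@1: {T} ∪ {C} = {C,T} (union, +1)
DQW@1: {C,T} ∩ {C} = {C} (intersection, +0)
FK@1: {A} ∪ {G} = {A,G} (union, +1)
DFKQW@1: {C} ∪ {A,G} = {A,C,G} (union, +1)
SX@1: {C} ∪ {T} = {C,T} (union, +1)
DFKQSWX@1: {A,C,G} ∩ {C,T} = {C} (intersection, +0)
DQ@2: {T} ∪ {C} = {C,T} (union, +1)
DQW@2: {C,T} ∪ {G} = {C,G,T} (union, +1)
FK@2: {C} ∪ {G} = {C,G} (union, +1)
DFKQW@2: {C,G,T} ∩ {C,G} = {C,G} (intersection, +0)
SX@2: {C} ∪ {G} = {C,G} (union, +1)
DFKQSWX@2: {C,G} ∩ {C,G} = {C,G} (intersection, +0)
DQ@3: {T} ∪ {C} = {C,T} (union, +1)
DQW@3: {C,T} ∩ {T} = {T} (intersection, +0)
FK@3: {T} ∪ {G} = {G,T} (union, +1)
DFKQW@3: {T} ∩ {G,T} = {T} (intersection, +0)
SX@3: {A} ∪ {C} = {A,C} (union, +1)
DFKQSWX@3: {T} ∪ {A,C} = {A,C,T} (union, +1)
DQ@4: {A} ∪ {T} = {A,T} (union, +1)
DQW@4: {A,T} ∩ {A} = {A} (intersection, +0)
FK@4: {G} ∪ {C} = {C,G} (union, +1)
DFKQW@4: {A} ∪ {C,G} = {A,C,G} (union, +1)
SX@4: {T} ∪ {A} = {A,T} (union, +1)
DFKQSWX@4: {A,C,G} ∩ {A,T} = {A} (intersection, +0)
per-site changes: [5, 4, 4, 4, 4]; total = 21

21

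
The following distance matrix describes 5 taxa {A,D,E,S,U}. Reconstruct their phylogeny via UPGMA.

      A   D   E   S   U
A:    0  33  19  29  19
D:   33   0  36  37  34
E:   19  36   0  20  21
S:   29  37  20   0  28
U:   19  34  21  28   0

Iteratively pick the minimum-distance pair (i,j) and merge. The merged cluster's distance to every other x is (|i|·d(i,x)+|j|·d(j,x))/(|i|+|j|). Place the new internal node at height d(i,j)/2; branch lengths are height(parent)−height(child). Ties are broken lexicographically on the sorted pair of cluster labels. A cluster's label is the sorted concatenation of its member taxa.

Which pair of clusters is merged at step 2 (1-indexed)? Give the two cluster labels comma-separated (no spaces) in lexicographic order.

1. join A+E (d=19) ⇒ AE; edges |A|=19/2, |E|=19/2
  updated: d(AE,D)=69/2, d(AE,S)=49/2, d(AE,U)=20
2. join AE+U (d=20) ⇒ AEU; edges |AE|=1/2, |U|=10
  updated: d(AEU,D)=103/3, d(AEU,S)=77/3
3. join AEU+S (d=77/3) ⇒ AESU; edges |AEU|=17/6, |S|=77/6
  updated: d(AESU,D)=35
4. join AESU+D (d=35) ⇒ ADESU; edges |AESU|=14/3, |D|=35/2
final tree: ((((A:19/2,E:19/2):1/2,U:10):17/6,S:77/6):14/3,D:35/2)
total length: 202/3

AE,U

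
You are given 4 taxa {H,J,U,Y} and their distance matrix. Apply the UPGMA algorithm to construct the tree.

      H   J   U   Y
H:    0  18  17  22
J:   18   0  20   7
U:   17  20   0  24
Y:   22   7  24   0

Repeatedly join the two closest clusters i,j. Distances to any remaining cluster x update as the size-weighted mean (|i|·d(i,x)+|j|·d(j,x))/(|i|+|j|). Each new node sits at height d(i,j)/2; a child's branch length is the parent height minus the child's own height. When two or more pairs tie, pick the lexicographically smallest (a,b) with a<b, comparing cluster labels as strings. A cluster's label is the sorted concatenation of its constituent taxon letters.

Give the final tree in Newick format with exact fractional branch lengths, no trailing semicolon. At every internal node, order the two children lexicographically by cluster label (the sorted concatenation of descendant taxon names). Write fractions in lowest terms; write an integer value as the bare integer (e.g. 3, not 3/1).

((H:17/2,U:17/2):2,(J:7/2,Y:7/2):7)

1. join J+Y (d=7) ⇒ JY; edges |J|=7/2, |Y|=7/2
  updated: d(H,JY)=20, d(JY,U)=22
2. join H+U (d=17) ⇒ HU; edges |H|=17/2, |U|=17/2
  updated: d(HU,JY)=21
3. join HU+JY (d=21) ⇒ HJUY; edges |HU|=2, |JY|=7
final tree: ((H:17/2,U:17/2):2,(J:7/2,Y:7/2):7)
total length: 33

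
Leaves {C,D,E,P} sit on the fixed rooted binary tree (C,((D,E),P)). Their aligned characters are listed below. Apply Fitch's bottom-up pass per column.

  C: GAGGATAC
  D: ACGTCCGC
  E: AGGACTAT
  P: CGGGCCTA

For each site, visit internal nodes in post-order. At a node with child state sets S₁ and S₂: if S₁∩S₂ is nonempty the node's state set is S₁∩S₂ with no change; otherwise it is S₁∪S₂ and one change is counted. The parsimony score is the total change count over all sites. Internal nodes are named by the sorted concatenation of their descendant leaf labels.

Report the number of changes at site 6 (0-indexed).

2

site 0, node DE: D={A} ∩ E={A} → {A} (+0)
site 0, node DEP: DE={A} ∪ P={C} → {A,C} (+1)
site 0, node CDEP: C={G} ∪ DEP={A,C} → {A,C,G} (+1)
site 1, node DE: D={C} ∪ E={G} → {C,G} (+1)
site 1, node DEP: DE={C,G} ∩ P={G} → {G} (+0)
site 1, node CDEP: C={A} ∪ DEP={G} → {A,G} (+1)
site 2, node DE: D={G} ∩ E={G} → {G} (+0)
site 2, node DEP: DE={G} ∩ P={G} → {G} (+0)
site 2, node CDEP: C={G} ∩ DEP={G} → {G} (+0)
site 3, node DE: D={T} ∪ E={A} → {A,T} (+1)
site 3, node DEP: DE={A,T} ∪ P={G} → {A,G,T} (+1)
site 3, node CDEP: C={G} ∩ DEP={A,G,T} → {G} (+0)
site 4, node DE: D={C} ∩ E={C} → {C} (+0)
site 4, node DEP: DE={C} ∩ P={C} → {C} (+0)
site 4, node CDEP: C={A} ∪ DEP={C} → {A,C} (+1)
site 5, node DE: D={C} ∪ E={T} → {C,T} (+1)
site 5, node DEP: DE={C,T} ∩ P={C} → {C} (+0)
site 5, node CDEP: C={T} ∪ DEP={C} → {C,T} (+1)
site 6, node DE: D={G} ∪ E={A} → {A,G} (+1)
site 6, node DEP: DE={A,G} ∪ P={T} → {A,G,T} (+1)
site 6, node CDEP: C={A} ∩ DEP={A,G,T} → {A} (+0)
site 7, node DE: D={C} ∪ E={T} → {C,T} (+1)
site 7, node DEP: DE={C,T} ∪ P={A} → {A,C,T} (+1)
site 7, node CDEP: C={C} ∩ DEP={A,C,T} → {C} (+0)
per-site changes: [2, 2, 0, 2, 1, 2, 2, 2]; total = 13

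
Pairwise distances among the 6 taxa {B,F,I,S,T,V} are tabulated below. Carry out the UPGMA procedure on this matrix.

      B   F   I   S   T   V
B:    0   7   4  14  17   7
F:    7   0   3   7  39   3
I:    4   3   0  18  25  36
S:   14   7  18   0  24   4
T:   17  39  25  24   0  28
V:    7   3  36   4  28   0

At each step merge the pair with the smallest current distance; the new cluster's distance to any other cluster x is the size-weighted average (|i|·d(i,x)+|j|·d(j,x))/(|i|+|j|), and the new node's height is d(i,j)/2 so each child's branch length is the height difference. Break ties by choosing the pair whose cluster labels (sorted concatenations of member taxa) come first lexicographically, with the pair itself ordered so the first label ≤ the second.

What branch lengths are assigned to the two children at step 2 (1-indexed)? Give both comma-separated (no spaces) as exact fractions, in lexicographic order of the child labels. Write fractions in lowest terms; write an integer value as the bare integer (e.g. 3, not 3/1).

1. join F+I (d=3) ⇒ FI; edges |F|=3/2, |I|=3/2
  updated: d(B,FI)=11/2, d(FI,S)=25/2, d(FI,T)=32, d(FI,V)=39/2
2. join S+V (d=4) ⇒ SV; edges |S|=2, |V|=2
  updated: d(B,SV)=21/2, d(FI,SV)=16, d(SV,T)=26
3. join B+FI (d=11/2) ⇒ BFI; edges |B|=11/4, |FI|=5/4
  updated: d(BFI,SV)=85/6, d(BFI,T)=27
4. join BFI+SV (d=85/6) ⇒ BFISV; edges |BFI|=13/3, |SV|=61/12
  updated: d(BFISV,T)=133/5
5. join BFISV+T (d=133/5) ⇒ BFISTV; edges |BFISV|=373/60, |T|=133/10
final tree: (((B:11/4,(F:3/2,I:3/2):5/4):13/3,(S:2,V:2):61/12):373/60,T:133/10)
total length: 599/15

2,2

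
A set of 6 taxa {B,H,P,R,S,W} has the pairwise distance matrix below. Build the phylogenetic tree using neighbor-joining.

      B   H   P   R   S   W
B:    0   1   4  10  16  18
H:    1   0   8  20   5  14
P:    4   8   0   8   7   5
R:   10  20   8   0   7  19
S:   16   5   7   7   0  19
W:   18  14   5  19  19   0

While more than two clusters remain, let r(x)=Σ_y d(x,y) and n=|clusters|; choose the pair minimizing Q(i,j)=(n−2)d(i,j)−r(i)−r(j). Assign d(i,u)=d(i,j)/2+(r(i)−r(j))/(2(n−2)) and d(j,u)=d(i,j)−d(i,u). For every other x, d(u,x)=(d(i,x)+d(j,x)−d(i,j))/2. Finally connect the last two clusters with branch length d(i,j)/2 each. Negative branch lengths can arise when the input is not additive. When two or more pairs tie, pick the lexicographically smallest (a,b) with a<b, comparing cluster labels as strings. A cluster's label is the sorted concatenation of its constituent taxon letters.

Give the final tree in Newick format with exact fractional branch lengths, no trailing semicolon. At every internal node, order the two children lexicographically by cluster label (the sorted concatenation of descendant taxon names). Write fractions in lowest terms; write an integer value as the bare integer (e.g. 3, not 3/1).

step 1: merge (B,H) at d=1, Q=-93; branch lengths B→5/8, H→3/8; new cluster BH
  updated: d(BH,P)=11/2, d(BH,R)=29/2, d(BH,S)=10, d(BH,W)=31/2
step 2: merge (R,S) at d=7, Q=-141/2; branch lengths R→53/12, S→31/12; new cluster RS
  updated: d(BH,RS)=35/4, d(P,RS)=4, d(RS,W)=31/2
step 3: merge (BH,RS) at d=35/4, Q=-81/2; branch lengths BH→19/4, RS→4; new cluster BHRS
  updated: d(BHRS,P)=3/8, d(BHRS,W)=89/8
step 4: merge (BHRS,P) at d=3/8, Q=-33/2; branch lengths BHRS→13/4, P→-23/8; new cluster BHPRS
  updated: d(BHPRS,W)=63/8
step 5: merge (BHPRS,W) at d=63/8; branch lengths BHPRS→63/16, W→63/16; new cluster BHPRSW
final tree: ((((B:5/8,H:3/8):19/4,(R:53/12,S:31/12):4):13/4,P:-23/8):63/16,W:63/16)
total length: 25

((((B:5/8,H:3/8):19/4,(R:53/12,S:31/12):4):13/4,P:-23/8):63/16,W:63/16)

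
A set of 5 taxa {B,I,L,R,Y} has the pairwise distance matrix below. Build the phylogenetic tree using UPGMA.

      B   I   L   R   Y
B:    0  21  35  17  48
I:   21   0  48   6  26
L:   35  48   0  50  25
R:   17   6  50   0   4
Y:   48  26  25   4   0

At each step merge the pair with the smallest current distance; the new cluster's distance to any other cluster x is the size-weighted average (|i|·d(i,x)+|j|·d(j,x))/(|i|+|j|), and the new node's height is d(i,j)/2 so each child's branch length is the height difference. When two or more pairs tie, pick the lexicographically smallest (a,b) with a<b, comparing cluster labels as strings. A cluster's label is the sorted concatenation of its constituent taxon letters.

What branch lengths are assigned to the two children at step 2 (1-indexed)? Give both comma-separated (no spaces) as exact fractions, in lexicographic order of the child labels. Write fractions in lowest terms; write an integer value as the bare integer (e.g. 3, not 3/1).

step 1: merge (R,Y) at d=4; branch lengths R→2, Y→2; new cluster RY
  updated: d(B,RY)=65/2, d(I,RY)=16, d(L,RY)=75/2
step 2: merge (I,RY) at d=16; branch lengths I→8, RY→6; new cluster IRY
  updated: d(B,IRY)=86/3, d(IRY,L)=41
step 3: merge (B,IRY) at d=86/3; branch lengths B→43/3, IRY→19/3; new cluster BIRY
  updated: d(BIRY,L)=79/2
step 4: merge (BIRY,L) at d=79/2; branch lengths BIRY→65/12, L→79/4; new cluster BILRY
final tree: ((B:43/3,(I:8,(R:2,Y:2):6):19/3):65/12,L:79/4)
total length: 383/6

8,6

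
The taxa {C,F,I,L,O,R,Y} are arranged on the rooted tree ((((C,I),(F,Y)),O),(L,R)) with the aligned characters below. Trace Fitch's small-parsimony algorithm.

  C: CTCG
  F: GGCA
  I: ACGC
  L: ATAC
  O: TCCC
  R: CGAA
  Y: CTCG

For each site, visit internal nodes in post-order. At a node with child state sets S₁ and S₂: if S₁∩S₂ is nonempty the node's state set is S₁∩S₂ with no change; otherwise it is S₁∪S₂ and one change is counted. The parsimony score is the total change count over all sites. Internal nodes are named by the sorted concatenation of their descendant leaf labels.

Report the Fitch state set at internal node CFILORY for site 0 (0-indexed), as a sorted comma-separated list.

C

site 0, node CI: C={C} ∪ I={A} → {A,C} (+1)
site 0, node FY: F={G} ∪ Y={C} → {C,G} (+1)
site 0, node CFIY: CI={A,C} ∩ FY={C,G} → {C} (+0)
site 0, node CFIOY: CFIY={C} ∪ O={T} → {C,T} (+1)
site 0, node LR: L={A} ∪ R={C} → {A,C} (+1)
site 0, node CFILORY: CFIOY={C,T} ∩ LR={A,C} → {C} (+0)
site 1, node CI: C={T} ∪ I={C} → {C,T} (+1)
site 1, node FY: F={G} ∪ Y={T} → {G,T} (+1)
site 1, node CFIY: CI={C,T} ∩ FY={G,T} → {T} (+0)
site 1, node CFIOY: CFIY={T} ∪ O={C} → {C,T} (+1)
site 1, node LR: L={T} ∪ R={G} → {G,T} (+1)
site 1, node CFILORY: CFIOY={C,T} ∩ LR={G,T} → {T} (+0)
site 2, node CI: C={C} ∪ I={G} → {C,G} (+1)
site 2, node FY: F={C} ∩ Y={C} → {C} (+0)
site 2, node CFIY: CI={C,G} ∩ FY={C} → {C} (+0)
site 2, node CFIOY: CFIY={C} ∩ O={C} → {C} (+0)
site 2, node LR: L={A} ∩ R={A} → {A} (+0)
site 2, node CFILORY: CFIOY={C} ∪ LR={A} → {A,C} (+1)
site 3, node CI: C={G} ∪ I={C} → {C,G} (+1)
site 3, node FY: F={A} ∪ Y={G} → {A,G} (+1)
site 3, node CFIY: CI={C,G} ∩ FY={A,G} → {G} (+0)
site 3, node CFIOY: CFIY={G} ∪ O={C} → {C,G} (+1)
site 3, node LR: L={C} ∪ R={A} → {A,C} (+1)
site 3, node CFILORY: CFIOY={C,G} ∩ LR={A,C} → {C} (+0)
per-site changes: [4, 4, 2, 4]; total = 14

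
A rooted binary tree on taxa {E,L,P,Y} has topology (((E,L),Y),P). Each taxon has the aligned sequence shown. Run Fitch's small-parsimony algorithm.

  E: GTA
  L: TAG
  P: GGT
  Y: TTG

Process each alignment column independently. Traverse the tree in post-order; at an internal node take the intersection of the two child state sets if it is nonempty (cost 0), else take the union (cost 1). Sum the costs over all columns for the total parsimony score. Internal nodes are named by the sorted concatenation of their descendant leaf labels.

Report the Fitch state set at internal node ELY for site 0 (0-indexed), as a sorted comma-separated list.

T

[col 0] EL: children E:{G}, L:{T} ∪→ {G,T}; cost 1
[col 0] ELY: children EL:{G,T}, Y:{T} ∩→ {T}; cost 0
[col 0] ELPY: children ELY:{T}, P:{G} ∪→ {G,T}; cost 1
[col 1] EL: children E:{T}, L:{A} ∪→ {A,T}; cost 1
[col 1] ELY: children EL:{A,T}, Y:{T} ∩→ {T}; cost 0
[col 1] ELPY: children ELY:{T}, P:{G} ∪→ {G,T}; cost 1
[col 2] EL: children E:{A}, L:{G} ∪→ {A,G}; cost 1
[col 2] ELY: children EL:{A,G}, Y:{G} ∩→ {G}; cost 0
[col 2] ELPY: children ELY:{G}, P:{T} ∪→ {G,T}; cost 1
per-site changes: [2, 2, 2]; total = 6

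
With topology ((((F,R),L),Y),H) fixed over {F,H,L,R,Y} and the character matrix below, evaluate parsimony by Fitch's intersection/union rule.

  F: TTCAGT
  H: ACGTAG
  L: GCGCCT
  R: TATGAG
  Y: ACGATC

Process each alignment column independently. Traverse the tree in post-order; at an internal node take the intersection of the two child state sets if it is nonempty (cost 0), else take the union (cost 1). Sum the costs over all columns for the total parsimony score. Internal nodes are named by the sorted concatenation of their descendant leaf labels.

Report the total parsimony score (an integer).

15

[col 0] FR: children F:{T}, R:{T} ∩→ {T}; cost 0
[col 0] FLR: children FR:{T}, L:{G} ∪→ {G,T}; cost 1
[col 0] FLRY: children FLR:{G,T}, Y:{A} ∪→ {A,G,T}; cost 1
[col 0] FHLRY: children FLRY:{A,G,T}, H:{A} ∩→ {A}; cost 0
[col 1] FR: children F:{T}, R:{A} ∪→ {A,T}; cost 1
[col 1] FLR: children FR:{A,T}, L:{C} ∪→ {A,C,T}; cost 1
[col 1] FLRY: children FLR:{A,C,T}, Y:{C} ∩→ {C}; cost 0
[col 1] FHLRY: children FLRY:{C}, H:{C} ∩→ {C}; cost 0
[col 2] FR: children F:{C}, R:{T} ∪→ {C,T}; cost 1
[col 2] FLR: children FR:{C,T}, L:{G} ∪→ {C,G,T}; cost 1
[col 2] FLRY: children FLR:{C,G,T}, Y:{G} ∩→ {G}; cost 0
[col 2] FHLRY: children FLRY:{G}, H:{G} ∩→ {G}; cost 0
[col 3] FR: children F:{A}, R:{G} ∪→ {A,G}; cost 1
[col 3] FLR: children FR:{A,G}, L:{C} ∪→ {A,C,G}; cost 1
[col 3] FLRY: children FLR:{A,C,G}, Y:{A} ∩→ {A}; cost 0
[col 3] FHLRY: children FLRY:{A}, H:{T} ∪→ {A,T}; cost 1
[col 4] FR: children F:{G}, R:{A} ∪→ {A,G}; cost 1
[col 4] FLR: children FR:{A,G}, L:{C} ∪→ {A,C,G}; cost 1
[col 4] FLRY: children FLR:{A,C,G}, Y:{T} ∪→ {A,C,G,T}; cost 1
[col 4] FHLRY: children FLRY:{A,C,G,T}, H:{A} ∩→ {A}; cost 0
[col 5] FR: children F:{T}, R:{G} ∪→ {G,T}; cost 1
[col 5] FLR: children FR:{G,T}, L:{T} ∩→ {T}; cost 0
[col 5] FLRY: children FLR:{T}, Y:{C} ∪→ {C,T}; cost 1
[col 5] FHLRY: children FLRY:{C,T}, H:{G} ∪→ {C,G,T}; cost 1
per-site changes: [2, 2, 2, 3, 3, 3]; total = 15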